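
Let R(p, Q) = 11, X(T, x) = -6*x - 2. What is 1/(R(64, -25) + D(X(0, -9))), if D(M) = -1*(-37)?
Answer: 1/48 ≈ 0.020833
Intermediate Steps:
X(T, x) = -2 - 6*x
D(M) = 37
1/(R(64, -25) + D(X(0, -9))) = 1/(11 + 37) = 1/48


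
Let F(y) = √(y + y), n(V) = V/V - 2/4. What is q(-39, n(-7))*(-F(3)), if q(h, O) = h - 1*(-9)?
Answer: 30*√6 ≈ 73.485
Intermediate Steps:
n(V) = ½ (n(V) = 1 - 2*¼ = 1 - ½ = ½)
q(h, O) = 9 + h (q(h, O) = h + 9 = 9 + h)
F(y) = √2*√y (F(y) = √(2*y) = √2*√y)
q(-39, n(-7))*(-F(3)) = (9 - 39)*(-√2*√3) = -(-30)*√6 = 30*√6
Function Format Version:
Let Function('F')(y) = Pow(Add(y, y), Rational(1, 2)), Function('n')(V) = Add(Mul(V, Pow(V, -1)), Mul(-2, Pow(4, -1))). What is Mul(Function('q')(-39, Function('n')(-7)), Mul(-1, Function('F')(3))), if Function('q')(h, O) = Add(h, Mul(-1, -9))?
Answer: Mul(30, Pow(6, Rational(1, 2))) ≈ 73.485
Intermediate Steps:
Function('n')(V) = Rational(1, 2) (Function('n')(V) = Add(1, Mul(-2, Rational(1, 4))) = Add(1, Rational(-1, 2)) = Rational(1, 2))
Function('q')(h, O) = Add(9, h) (Function('q')(h, O) = Add(h, 9) = Add(9, h))
Function('F')(y) = Mul(Pow(2, Rational(1, 2)), Pow(y, Rational(1, 2))) (Function('F')(y) = Pow(Mul(2, y), Rational(1, 2)) = Mul(Pow(2, Rational(1, 2)), Pow(y, Rational(1, 2))))
Mul(Function('q')(-39, Function('n')(-7)), Mul(-1, Function('F')(3))) = Mul(Add(9, -39), Mul(-1, Mul(Pow(2, Rational(1, 2)), Pow(3, Rational(1, 2))))) = Mul(-30, Mul(-1, Pow(6, Rational(1, 2)))) = Mul(30, Pow(6, Rational(1, 2)))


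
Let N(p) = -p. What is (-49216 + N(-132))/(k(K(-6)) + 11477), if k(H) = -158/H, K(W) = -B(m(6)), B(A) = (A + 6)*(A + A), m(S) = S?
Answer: -3534048/826423 ≈ -4.2763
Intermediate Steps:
B(A) = 2*A*(6 + A) (B(A) = (6 + A)*(2*A) = 2*A*(6 + A))
K(W) = -144 (K(W) = -2*6*(6 + 6) = -2*6*12 = -1*144 = -144)
(-49216 + N(-132))/(k(K(-6)) + 11477) = (-49216 - 1*(-132))/(-158/(-144) + 11477) = (-49216 + 132)/(-158*(-1/144) + 11477) = -49084/(79/72 + 11477) = -49084/826423/72 = -49084*72/826423 = -3534048/826423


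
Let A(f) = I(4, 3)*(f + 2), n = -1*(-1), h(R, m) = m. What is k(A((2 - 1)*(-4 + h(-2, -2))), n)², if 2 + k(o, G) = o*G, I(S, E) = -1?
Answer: 4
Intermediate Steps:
n = 1
A(f) = -2 - f (A(f) = -(f + 2) = -(2 + f) = -2 - f)
k(o, G) = -2 + G*o (k(o, G) = -2 + o*G = -2 + G*o)
k(A((2 - 1)*(-4 + h(-2, -2))), n)² = (-2 + 1*(-2 - (2 - 1)*(-4 - 2)))² = (-2 + 1*(-2 - (-6)))² = (-2 + 1*(-2 - 1*(-6)))² = (-2 + 1*(-2 + 6))² = (-2 + 1*4)² = (-2 + 4)² = 2² = 4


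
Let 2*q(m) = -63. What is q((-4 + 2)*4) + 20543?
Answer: 41023/2 ≈ 20512.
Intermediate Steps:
q(m) = -63/2 (q(m) = (1/2)*(-63) = -63/2)
q((-4 + 2)*4) + 20543 = -63/2 + 20543 = 41023/2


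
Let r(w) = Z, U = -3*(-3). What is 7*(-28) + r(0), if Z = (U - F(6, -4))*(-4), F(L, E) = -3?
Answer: -244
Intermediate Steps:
U = 9
Z = -48 (Z = (9 - 1*(-3))*(-4) = (9 + 3)*(-4) = 12*(-4) = -48)
r(w) = -48
7*(-28) + r(0) = 7*(-28) - 48 = -196 - 48 = -244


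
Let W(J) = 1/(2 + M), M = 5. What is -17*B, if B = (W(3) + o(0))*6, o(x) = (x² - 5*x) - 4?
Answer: 2754/7 ≈ 393.43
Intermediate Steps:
W(J) = ⅐ (W(J) = 1/(2 + 5) = 1/7 = ⅐)
o(x) = -4 + x² - 5*x
B = -162/7 (B = (⅐ + (-4 + 0² - 5*0))*6 = (⅐ + (-4 + 0 + 0))*6 = (⅐ - 4)*6 = -27/7*6 = -162/7 ≈ -23.143)
-17*B = -17*(-162/7) = 2754/7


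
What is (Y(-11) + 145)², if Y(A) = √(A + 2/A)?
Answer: (1595 + I*√1353)²/121 ≈ 21014.0 + 969.74*I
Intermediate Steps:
(Y(-11) + 145)² = (√(-11 + 2/(-11)) + 145)² = (√(-11 + 2*(-1/11)) + 145)² = (√(-11 - 2/11) + 145)² = (√(-123/11) + 145)² = (I*√1353/11 + 145)² = (145 + I*√1353/11)²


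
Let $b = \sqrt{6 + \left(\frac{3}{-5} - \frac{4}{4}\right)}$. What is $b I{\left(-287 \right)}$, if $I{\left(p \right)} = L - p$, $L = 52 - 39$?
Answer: $60 \sqrt{110} \approx 629.29$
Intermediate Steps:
$L = 13$
$b = \frac{\sqrt{110}}{5}$ ($b = \sqrt{6 + \left(3 \left(- \frac{1}{5}\right) - 1\right)} = \sqrt{6 - \frac{8}{5}} = \sqrt{\frac{22}{5}} = \frac{\sqrt{110}}{5} \approx 2.0976$)
$I{\left(p \right)} = 13 - p$
$b I{\left(-287 \right)} = \frac{\sqrt{110}}{5} \left(13 - -287\right) = \frac{\sqrt{110}}{5} \left(13 + 287\right) = \frac{\sqrt{110}}{5} \cdot 300 = 60 \sqrt{110}$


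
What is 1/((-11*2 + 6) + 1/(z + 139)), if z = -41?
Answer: -98/1567 ≈ -0.062540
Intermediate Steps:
1/((-11*2 + 6) + 1/(z + 139)) = 1/((-11*2 + 6) + 1/(-41 + 139)) = 1/((-22 + 6) + 1/98) = 1/(-16 + 1/98) = 1/(-1567/98) = -98/1567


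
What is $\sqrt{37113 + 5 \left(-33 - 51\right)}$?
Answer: $9 \sqrt{453} \approx 191.55$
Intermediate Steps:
$\sqrt{37113 + 5 \left(-33 - 51\right)} = \sqrt{37113 + 5 \left(-84\right)} = \sqrt{37113 - 420} = \sqrt{36693} = 9 \sqrt{453}$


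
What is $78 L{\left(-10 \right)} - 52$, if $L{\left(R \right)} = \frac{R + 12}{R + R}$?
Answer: $- \frac{299}{5} \approx -59.8$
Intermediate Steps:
$L{\left(R \right)} = \frac{12 + R}{2 R}$
$78 L{\left(-10 \right)} - 52 = 78 \frac{12 - 10}{2 \left(-10\right)} - 52 = 78 \cdot \frac{1}{2} \left(- \frac{1}{10}\right) 2 - 52 = 78 \left(- \frac{1}{10}\right) - 52 = - \frac{39}{5} - 52 = - \frac{299}{5}$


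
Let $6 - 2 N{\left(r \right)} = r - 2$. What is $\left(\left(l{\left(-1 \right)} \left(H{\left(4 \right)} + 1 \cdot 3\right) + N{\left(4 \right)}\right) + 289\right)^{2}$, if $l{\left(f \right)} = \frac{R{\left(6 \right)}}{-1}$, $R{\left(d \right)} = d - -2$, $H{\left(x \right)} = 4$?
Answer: $55225$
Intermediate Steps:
$N{\left(r \right)} = 4 - \frac{r}{2}$ ($N{\left(r \right)} = 3 - \frac{r - 2}{2} = 3 - \frac{-2 + r}{2} = 3 - \left(-1 + \frac{r}{2}\right) = 4 - \frac{r}{2}$)
$R{\left(d \right)} = 2 + d$ ($R{\left(d \right)} = d + 2 = 2 + d$)
$l{\left(f \right)} = -8$ ($l{\left(f \right)} = \frac{2 + 6}{-1} = 8 \left(-1\right) = -8$)
$\left(\left(l{\left(-1 \right)} \left(H{\left(4 \right)} + 1 \cdot 3\right) + N{\left(4 \right)}\right) + 289\right)^{2} = \left(\left(- 8 \left(4 + 1 \cdot 3\right) + \left(4 - 2\right)\right) + 289\right)^{2} = \left(\left(- 8 \left(4 + 3\right) + \left(4 - 2\right)\right) + 289\right)^{2} = \left(\left(\left(-8\right) 7 + 2\right) + 289\right)^{2} = \left(\left(-56 + 2\right) + 289\right)^{2} = \left(-54 + 289\right)^{2} = 235^{2} = 55225$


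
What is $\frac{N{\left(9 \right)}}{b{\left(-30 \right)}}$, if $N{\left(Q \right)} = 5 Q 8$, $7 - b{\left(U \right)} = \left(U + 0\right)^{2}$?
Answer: $- \frac{360}{893} \approx -0.40314$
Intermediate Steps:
$b{\left(U \right)} = 7 - U^{2}$ ($b{\left(U \right)} = 7 - \left(U + 0\right)^{2} = 7 - U^{2}$)
$N{\left(Q \right)} = 40 Q$
$\frac{N{\left(9 \right)}}{b{\left(-30 \right)}} = \frac{40 \cdot 9}{7 - \left(-30\right)^{2}} = \frac{360}{7 - 900} = \frac{360}{-893} = 360 \left(- \frac{1}{893}\right) = - \frac{360}{893}$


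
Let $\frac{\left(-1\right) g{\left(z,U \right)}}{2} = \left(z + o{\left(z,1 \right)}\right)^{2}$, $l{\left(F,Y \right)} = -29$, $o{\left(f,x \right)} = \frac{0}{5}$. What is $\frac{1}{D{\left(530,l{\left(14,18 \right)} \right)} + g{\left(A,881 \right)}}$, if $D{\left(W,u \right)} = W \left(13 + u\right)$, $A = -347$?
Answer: $- \frac{1}{249298} \approx -4.0113 \cdot 10^{-6}$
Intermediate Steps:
$o{\left(f,x \right)} = 0$ ($o{\left(f,x \right)} = 0 \cdot \frac{1}{5} = 0$)
$g{\left(z,U \right)} = - 2 z^{2}$ ($g{\left(z,U \right)} = - 2 \left(z + 0\right)^{2} = - 2 z^{2}$)
$\frac{1}{D{\left(530,l{\left(14,18 \right)} \right)} + g{\left(A,881 \right)}} = \frac{1}{530 \left(13 - 29\right) - 2 \left(-347\right)^{2}} = \frac{1}{530 \left(-16\right) - 240818} = \frac{1}{-8480 - 240818} = \frac{1}{-249298} = - \frac{1}{249298}$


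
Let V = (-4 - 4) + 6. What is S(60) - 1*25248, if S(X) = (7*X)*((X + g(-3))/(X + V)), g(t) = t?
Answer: -720222/29 ≈ -24835.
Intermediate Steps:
V = -2 (V = -8 + 6 = -2)
S(X) = 7*X*(-3 + X)/(-2 + X) (S(X) = (7*X)*((X - 3)/(X - 2)) = (7*X)*((-3 + X)/(-2 + X)) = 7*X*(-3 + X)/(-2 + X))
S(60) - 1*25248 = 7*60*(-3 + 60)/(-2 + 60) - 1*25248 = 7*60*57/58 - 25248 = 7*60*(1/58)*57 - 25248 = 11970/29 - 25248 = -720222/29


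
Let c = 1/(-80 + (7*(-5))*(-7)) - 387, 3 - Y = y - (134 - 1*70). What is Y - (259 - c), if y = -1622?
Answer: 172096/165 ≈ 1043.0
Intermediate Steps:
Y = 1689 (Y = 3 - (-1622 - (134 - 1*70)) = 3 - (-1622 - (134 - 70)) = 3 - (-1622 - 1*64) = 3 - (-1622 - 64) = 3 - 1*(-1686) = 3 + 1686 = 1689)
c = -63854/165 (c = 1/(-80 - 35*(-7)) - 387 = 1/(-80 + 245) - 387 = 1/165 - 387 = -63854/165 ≈ -386.99)
Y - (259 - c) = 1689 - (259 - 1*(-63854/165)) = 1689 - (259 + 63854/165) = 1689 - 1*106589/165 = 1689 - 106589/165 = 172096/165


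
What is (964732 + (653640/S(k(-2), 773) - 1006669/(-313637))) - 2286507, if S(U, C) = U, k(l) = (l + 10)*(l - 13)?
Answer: -416264919745/313637 ≈ -1.3272e+6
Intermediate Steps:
k(l) = (-13 + l)*(10 + l) (k(l) = (10 + l)*(-13 + l) = (-13 + l)*(10 + l))
(964732 + (653640/S(k(-2), 773) - 1006669/(-313637))) - 2286507 = (964732 + (653640/(-130 + (-2)² - 3*(-2)) - 1006669/(-313637))) - 2286507 = (964732 + (653640/(-130 + 4 + 6) - 1006669*(-1/313637))) - 2286507 = (964732 + (653640/(-120) + 1006669/313637)) - 2286507 = (964732 + (653640*(-1/120) + 1006669/313637)) - 2286507 = (964732 + (-5447 + 1006669/313637)) - 2286507 = (964732 - 1707374070/313637) - 2286507 = 300868276214/313637 - 2286507 = -416264919745/313637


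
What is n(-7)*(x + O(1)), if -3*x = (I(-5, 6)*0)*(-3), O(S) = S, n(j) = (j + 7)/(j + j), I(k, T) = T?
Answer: 0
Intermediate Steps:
n(j) = (7 + j)/(2*j) (n(j) = (7 + j)/((2*j)) = (7 + j)*(1/(2*j)) = (7 + j)/(2*j))
x = 0 (x = -6*0*(-3)/3 = -0*(-3) = -1/3*0 = 0)
n(-7)*(x + O(1)) = ((1/2)*(7 - 7)/(-7))*(0 + 1) = ((1/2)*(-1/7)*0)*1 = 0*1 = 0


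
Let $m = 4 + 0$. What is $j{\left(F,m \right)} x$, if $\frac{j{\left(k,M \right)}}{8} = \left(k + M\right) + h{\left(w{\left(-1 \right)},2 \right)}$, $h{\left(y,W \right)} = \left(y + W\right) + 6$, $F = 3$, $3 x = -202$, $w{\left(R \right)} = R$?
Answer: $- \frac{22624}{3} \approx -7541.3$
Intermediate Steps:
$m = 4$
$x = - \frac{202}{3}$ ($x = \frac{1}{3} \left(-202\right) = - \frac{202}{3} \approx -67.333$)
$h{\left(y,W \right)} = 6 + W + y$ ($h{\left(y,W \right)} = \left(W + y\right) + 6 = 6 + W + y$)
$j{\left(k,M \right)} = 56 + 8 M + 8 k$ ($j{\left(k,M \right)} = 8 \left(\left(k + M\right) + \left(6 + 2 - 1\right)\right) = 8 \left(\left(M + k\right) + 7\right) = 8 \left(7 + M + k\right) = 56 + 8 M + 8 k$)
$j{\left(F,m \right)} x = \left(56 + 8 \cdot 4 + 8 \cdot 3\right) \left(- \frac{202}{3}\right) = \left(56 + 32 + 24\right) \left(- \frac{202}{3}\right) = 112 \left(- \frac{202}{3}\right) = - \frac{22624}{3}$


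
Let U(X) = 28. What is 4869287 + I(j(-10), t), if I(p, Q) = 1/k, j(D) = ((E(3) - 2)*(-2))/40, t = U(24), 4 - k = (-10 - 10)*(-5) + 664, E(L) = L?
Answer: 3700658119/760 ≈ 4.8693e+6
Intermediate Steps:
k = -760 (k = 4 - ((-10 - 10)*(-5) + 664) = 4 - (-20*(-5) + 664) = 4 - (100 + 664) = 4 - 1*764 = 4 - 764 = -760)
t = 28
j(D) = -1/20 (j(D) = ((3 - 2)*(-2))/40 = (1*(-2))*(1/40) = -2*1/40 = -1/20)
I(p, Q) = -1/760 (I(p, Q) = 1/(-760) = -1/760)
4869287 + I(j(-10), t) = 4869287 - 1/760 = 3700658119/760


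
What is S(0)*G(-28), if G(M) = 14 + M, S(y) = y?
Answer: 0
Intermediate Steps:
S(0)*G(-28) = 0*(14 - 28) = 0*(-14) = 0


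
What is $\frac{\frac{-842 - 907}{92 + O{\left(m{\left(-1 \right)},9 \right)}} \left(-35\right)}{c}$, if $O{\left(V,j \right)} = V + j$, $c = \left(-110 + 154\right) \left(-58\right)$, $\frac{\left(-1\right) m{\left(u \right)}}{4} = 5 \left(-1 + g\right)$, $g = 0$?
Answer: $- \frac{5565}{28072} \approx -0.19824$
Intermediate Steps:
$m{\left(u \right)} = 20$ ($m{\left(u \right)} = - 4 \cdot 5 \left(-1 + 0\right) = - 4 \cdot 5 \left(-1\right) = \left(-4\right) \left(-5\right) = 20$)
$c = -2552$ ($c = 44 \left(-58\right) = -2552$)
$\frac{\frac{-842 - 907}{92 + O{\left(m{\left(-1 \right)},9 \right)}} \left(-35\right)}{c} = \frac{\frac{-842 - 907}{92 + \left(20 + 9\right)} \left(-35\right)}{-2552} = - \frac{1749}{92 + 29} \left(-35\right) \left(- \frac{1}{2552}\right) = - \frac{1749}{121} \left(-35\right) \left(- \frac{1}{2552}\right) = \left(-1749\right) \frac{1}{121} \left(-35\right) \left(- \frac{1}{2552}\right) = \left(- \frac{159}{11}\right) \left(-35\right) \left(- \frac{1}{2552}\right) = \frac{5565}{11} \left(- \frac{1}{2552}\right) = - \frac{5565}{28072}$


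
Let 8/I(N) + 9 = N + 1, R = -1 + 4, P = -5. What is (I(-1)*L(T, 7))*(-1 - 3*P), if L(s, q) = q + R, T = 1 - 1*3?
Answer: -1120/9 ≈ -124.44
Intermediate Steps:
T = -2 (T = 1 - 3 = -2)
R = 3
L(s, q) = 3 + q (L(s, q) = q + 3 = 3 + q)
I(N) = 8/(-8 + N) (I(N) = 8/(-9 + (N + 1)) = 8/(-9 + (1 + N)) = 8/(-8 + N))
(I(-1)*L(T, 7))*(-1 - 3*P) = ((8/(-8 - 1))*(3 + 7))*(-1 - 3*(-5)) = ((8/(-9))*10)*(-1 + 15) = ((8*(-⅑))*10)*14 = -8/9*10*14 = -80/9*14 = -1120/9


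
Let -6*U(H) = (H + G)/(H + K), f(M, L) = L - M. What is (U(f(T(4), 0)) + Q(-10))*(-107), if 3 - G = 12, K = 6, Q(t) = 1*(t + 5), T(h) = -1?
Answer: 10807/21 ≈ 514.62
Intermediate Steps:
Q(t) = 5 + t (Q(t) = 1*(5 + t) = 5 + t)
G = -9 (G = 3 - 1*12 = 3 - 12 = -9)
U(H) = -(-9 + H)/(6*(6 + H)) (U(H) = -(H - 9)/(6*(H + 6)) = -(-9 + H)/(6*(6 + H)))
(U(f(T(4), 0)) + Q(-10))*(-107) = ((9 - (0 - 1*(-1)))/(6*(6 + (0 - 1*(-1)))) + (5 - 10))*(-107) = ((9 - (0 + 1))/(6*(6 + (0 + 1))) - 5)*(-107) = ((9 - 1*1)/(6*(6 + 1)) - 5)*(-107) = ((⅙)*(9 - 1)/7 - 5)*(-107) = ((⅙)*(⅐)*8 - 5)*(-107) = (4/21 - 5)*(-107) = -101/21*(-107) = 10807/21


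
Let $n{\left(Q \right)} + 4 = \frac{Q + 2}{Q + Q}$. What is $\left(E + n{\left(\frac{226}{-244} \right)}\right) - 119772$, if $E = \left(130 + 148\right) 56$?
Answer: $- \frac{23551139}{226} \approx -1.0421 \cdot 10^{5}$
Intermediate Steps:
$n{\left(Q \right)} = -4 + \frac{2 + Q}{2 Q}$ ($n{\left(Q \right)} = -4 + \frac{Q + 2}{Q + Q} = -4 + \frac{2 + Q}{2 Q}$)
$E = 15568$ ($E = 278 \cdot 56 = 15568$)
$\left(E + n{\left(\frac{226}{-244} \right)}\right) - 119772 = \left(15568 - \left(\frac{7}{2} - \frac{1}{226 \frac{1}{-244}}\right)\right) - 119772 = \left(15568 - \left(\frac{7}{2} - \frac{1}{226 \left(- \frac{1}{244}\right)}\right)\right) - 119772 = \left(15568 - \left(\frac{7}{2} - \frac{1}{- \frac{113}{122}}\right)\right) - 119772 = \left(15568 - \frac{1035}{226}\right) - 119772 = \frac{3517333}{226} - 119772 = - \frac{23551139}{226}$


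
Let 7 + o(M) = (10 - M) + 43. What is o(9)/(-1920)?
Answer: -37/1920 ≈ -0.019271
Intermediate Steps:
o(M) = 46 - M (o(M) = -7 + ((10 - M) + 43) = -7 + (53 - M) = 46 - M)
o(9)/(-1920) = (46 - 1*9)/(-1920) = (46 - 9)*(-1/1920) = 37*(-1/1920) = -37/1920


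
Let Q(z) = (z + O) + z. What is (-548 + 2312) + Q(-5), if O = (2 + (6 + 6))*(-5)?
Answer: 1684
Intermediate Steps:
O = -70 (O = (2 + 12)*(-5) = 14*(-5) = -70)
Q(z) = -70 + 2*z (Q(z) = (z - 70) + z = (-70 + z) + z = -70 + 2*z)
(-548 + 2312) + Q(-5) = (-548 + 2312) + (-70 + 2*(-5)) = 1764 + (-70 - 10) = 1764 - 80 = 1684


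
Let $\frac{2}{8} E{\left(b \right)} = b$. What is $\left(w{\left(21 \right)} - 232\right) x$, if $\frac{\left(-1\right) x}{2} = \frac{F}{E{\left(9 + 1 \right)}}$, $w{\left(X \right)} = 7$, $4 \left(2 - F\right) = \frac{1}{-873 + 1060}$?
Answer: $\frac{67275}{2992} \approx 22.485$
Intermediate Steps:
$E{\left(b \right)} = 4 b$
$F = \frac{1495}{748}$ ($F = 2 - \frac{1}{4 \left(-873 + 1060\right)} = 2 - \frac{1}{4 \cdot 187} = 2 - \frac{1}{748} = \frac{1495}{748} \approx 1.9987$)
$x = - \frac{299}{2992}$ ($x = - 2 \frac{1495}{748 \cdot 4 \left(9 + 1\right)} = - 2 \frac{1495}{748 \cdot 4 \cdot 10} = - 2 \frac{1495}{748 \cdot 40} = - 2 \cdot \frac{1495}{748} \cdot \frac{1}{40} = \left(-2\right) \frac{299}{5984} = - \frac{299}{2992} \approx -0.099933$)
$\left(w{\left(21 \right)} - 232\right) x = \left(7 - 232\right) \left(- \frac{299}{2992}\right) = \left(-225\right) \left(- \frac{299}{2992}\right) = \frac{67275}{2992}$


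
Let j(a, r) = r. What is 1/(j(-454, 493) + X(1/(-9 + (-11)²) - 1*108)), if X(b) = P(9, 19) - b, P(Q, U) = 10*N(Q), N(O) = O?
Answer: 112/77391 ≈ 0.0014472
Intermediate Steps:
P(Q, U) = 10*Q
X(b) = 90 - b (X(b) = 10*9 - b = 90 - b)
1/(j(-454, 493) + X(1/(-9 + (-11)²) - 1*108)) = 1/(493 + (90 - (1/(-9 + (-11)²) - 1*108))) = 1/(493 + (90 - (1/(-9 + 121) - 108))) = 1/(493 + (90 - (1/112 - 108))) = 1/(493 + (90 - 1*(-12095/112))) = 1/(493 + (90 + 12095/112)) = 1/(493 + 22175/112) = 1/(77391/112) = 112/77391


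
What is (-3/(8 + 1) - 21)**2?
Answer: 4096/9 ≈ 455.11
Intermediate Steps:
(-3/(8 + 1) - 21)**2 = (-3/9 - 21)**2 = (-3*1/9 - 21)**2 = (-1/3 - 21)**2 = (-64/3)**2 = 4096/9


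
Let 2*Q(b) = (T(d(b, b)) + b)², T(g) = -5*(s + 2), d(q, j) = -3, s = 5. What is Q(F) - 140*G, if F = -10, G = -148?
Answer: 43465/2 ≈ 21733.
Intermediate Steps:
T(g) = -35 (T(g) = -5*(5 + 2) = -5*7 = -35)
Q(b) = (-35 + b)²/2
Q(F) - 140*G = (-35 - 10)²/2 - 140*(-148) = (½)*(-45)² + 20720 = (½)*2025 + 20720 = 2025/2 + 20720 = 43465/2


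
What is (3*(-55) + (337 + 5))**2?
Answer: 31329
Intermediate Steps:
(3*(-55) + (337 + 5))**2 = (-165 + 342)**2 = 177**2 = 31329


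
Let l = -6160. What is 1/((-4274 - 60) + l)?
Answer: -1/10494 ≈ -9.5293e-5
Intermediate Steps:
1/((-4274 - 60) + l) = 1/((-4274 - 60) - 6160) = 1/(-4334 - 6160) = 1/(-10494) = -1/10494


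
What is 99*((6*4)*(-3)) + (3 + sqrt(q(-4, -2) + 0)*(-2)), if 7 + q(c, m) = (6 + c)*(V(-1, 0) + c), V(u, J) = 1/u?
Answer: -7125 - 2*I*sqrt(17) ≈ -7125.0 - 8.2462*I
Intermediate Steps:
q(c, m) = -7 + (-1 + c)*(6 + c) (q(c, m) = -7 + (6 + c)*(1/(-1) + c) = -7 + (6 + c)*(-1 + c) = -7 + (-1 + c)*(6 + c))
99*((6*4)*(-3)) + (3 + sqrt(q(-4, -2) + 0)*(-2)) = 99*((6*4)*(-3)) + (3 + sqrt((-13 + (-4)**2 + 5*(-4)) + 0)*(-2)) = 99*(24*(-3)) + (3 + sqrt((-13 + 16 - 20) + 0)*(-2)) = 99*(-72) + (3 + sqrt(-17 + 0)*(-2)) = -7128 + (3 + sqrt(-17)*(-2)) = -7128 + (3 + (I*sqrt(17))*(-2)) = -7128 + (3 - 2*I*sqrt(17)) = -7125 - 2*I*sqrt(17)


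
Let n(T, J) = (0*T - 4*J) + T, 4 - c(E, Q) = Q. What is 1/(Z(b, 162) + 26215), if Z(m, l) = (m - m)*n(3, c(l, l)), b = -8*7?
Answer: 1/26215 ≈ 3.8146e-5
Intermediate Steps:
c(E, Q) = 4 - Q
b = -56
n(T, J) = T - 4*J (n(T, J) = (0 - 4*J) + T = -4*J + T = T - 4*J)
Z(m, l) = 0 (Z(m, l) = (m - m)*(3 - 4*(4 - l)) = 0*(3 + (-16 + 4*l)) = 0*(-13 + 4*l) = 0)
1/(Z(b, 162) + 26215) = 1/(0 + 26215) = 1/26215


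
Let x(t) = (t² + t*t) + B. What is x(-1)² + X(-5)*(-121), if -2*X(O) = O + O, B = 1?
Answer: -596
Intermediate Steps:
X(O) = -O (X(O) = -(O + O)/2 = -O)
x(t) = 1 + 2*t² (x(t) = (t² + t*t) + 1 = (t² + t²) + 1 = 2*t² + 1 = 1 + 2*t²)
x(-1)² + X(-5)*(-121) = (1 + 2*(-1)²)² - 1*(-5)*(-121) = (1 + 2*1)² + 5*(-121) = (1 + 2)² - 605 = 3² - 605 = 9 - 605 = -596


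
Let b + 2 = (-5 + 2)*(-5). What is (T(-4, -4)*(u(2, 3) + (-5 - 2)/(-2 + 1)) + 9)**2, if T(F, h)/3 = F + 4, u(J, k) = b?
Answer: 81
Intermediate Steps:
b = 13 (b = -2 + (-5 + 2)*(-5) = -2 - 3*(-5) = -2 + 15 = 13)
u(J, k) = 13
T(F, h) = 12 + 3*F (T(F, h) = 3*(F + 4) = 3*(4 + F) = 12 + 3*F)
(T(-4, -4)*(u(2, 3) + (-5 - 2)/(-2 + 1)) + 9)**2 = ((12 + 3*(-4))*(13 + (-5 - 2)/(-2 + 1)) + 9)**2 = ((12 - 12)*(13 - 7/(-1)) + 9)**2 = (0*(13 - 7*(-1)) + 9)**2 = (0*(13 + 7) + 9)**2 = (0*20 + 9)**2 = (0 + 9)**2 = 9**2 = 81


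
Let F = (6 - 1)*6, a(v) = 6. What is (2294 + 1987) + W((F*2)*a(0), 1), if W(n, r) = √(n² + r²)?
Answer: 4281 + √129601 ≈ 4641.0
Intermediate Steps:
F = 30 (F = 5*6 = 30)
(2294 + 1987) + W((F*2)*a(0), 1) = (2294 + 1987) + √(((30*2)*6)² + 1²) = 4281 + √((60*6)² + 1) = 4281 + √(360² + 1) = 4281 + √(129600 + 1) = 4281 + √129601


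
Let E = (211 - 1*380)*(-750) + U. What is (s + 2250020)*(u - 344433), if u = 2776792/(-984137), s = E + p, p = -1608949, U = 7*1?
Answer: -260272220544572564/984137 ≈ -2.6447e+11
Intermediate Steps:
U = 7
E = 126757 (E = (211 - 1*380)*(-750) + 7 = (211 - 380)*(-750) + 7 = -169*(-750) + 7 = 126750 + 7 = 126757)
s = -1482192 (s = 126757 - 1608949 = -1482192)
u = -2776792/984137 (u = 2776792*(-1/984137) = -2776792/984137 ≈ -2.8215)
(s + 2250020)*(u - 344433) = (-1482192 + 2250020)*(-2776792/984137 - 344433) = 767828*(-338972036113/984137) = -260272220544572564/984137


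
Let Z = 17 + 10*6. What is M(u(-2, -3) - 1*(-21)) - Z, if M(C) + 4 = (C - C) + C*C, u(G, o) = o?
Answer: 243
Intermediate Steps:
M(C) = -4 + C**2 (M(C) = -4 + ((C - C) + C*C) = -4 + (0 + C**2) = -4 + C**2)
Z = 77 (Z = 17 + 60 = 77)
M(u(-2, -3) - 1*(-21)) - Z = (-4 + (-3 - 1*(-21))**2) - 1*77 = (-4 + (-3 + 21)**2) - 77 = (-4 + 18**2) - 77 = (-4 + 324) - 77 = 320 - 77 = 243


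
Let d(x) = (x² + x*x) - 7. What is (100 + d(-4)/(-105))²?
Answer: 4389025/441 ≈ 9952.4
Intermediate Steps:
d(x) = -7 + 2*x² (d(x) = (x² + x²) - 7 = 2*x² - 7 = -7 + 2*x²)
(100 + d(-4)/(-105))² = (100 + (-7 + 2*(-4)²)/(-105))² = (100 + (-7 + 2*16)*(-1/105))² = (100 + (-7 + 32)*(-1/105))² = (100 + 25*(-1/105))² = (100 - 5/21)² = (2095/21)² = 4389025/441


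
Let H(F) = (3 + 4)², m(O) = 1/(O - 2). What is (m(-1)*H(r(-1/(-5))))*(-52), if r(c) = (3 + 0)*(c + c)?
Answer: 2548/3 ≈ 849.33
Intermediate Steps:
r(c) = 6*c (r(c) = 3*(2*c) = 6*c)
m(O) = 1/(-2 + O)
H(F) = 49 (H(F) = 7² = 49)
(m(-1)*H(r(-1/(-5))))*(-52) = (49/(-2 - 1))*(-52) = (49/(-3))*(-52) = -⅓*49*(-52) = -49/3*(-52) = 2548/3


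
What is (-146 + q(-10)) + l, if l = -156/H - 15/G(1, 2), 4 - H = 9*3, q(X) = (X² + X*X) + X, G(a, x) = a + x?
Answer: 1053/23 ≈ 45.783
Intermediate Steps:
q(X) = X + 2*X² (q(X) = (X² + X²) + X = 2*X² + X = X + 2*X²)
H = -23 (H = 4 - 9*3 = 4 - 1*27 = 4 - 27 = -23)
l = 41/23 (l = -156/(-23) - 15/(1 + 2) = -156*(-1/23) - 15/3 = 156/23 - 15*⅓ = 156/23 - 5 = 41/23 ≈ 1.7826)
(-146 + q(-10)) + l = (-146 - 10*(1 + 2*(-10))) + 41/23 = (-146 - 10*(1 - 20)) + 41/23 = (-146 - 10*(-19)) + 41/23 = (-146 + 190) + 41/23 = 44 + 41/23 = 1053/23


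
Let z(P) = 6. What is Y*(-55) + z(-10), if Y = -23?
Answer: 1271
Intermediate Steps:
Y*(-55) + z(-10) = -23*(-55) + 6 = 1265 + 6 = 1271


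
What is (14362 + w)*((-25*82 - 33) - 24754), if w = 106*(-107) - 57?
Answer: -79518031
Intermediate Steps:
w = -11399 (w = -11342 - 57 = -11399)
(14362 + w)*((-25*82 - 33) - 24754) = (14362 - 11399)*((-25*82 - 33) - 24754) = 2963*((-2050 - 33) - 24754) = 2963*(-2083 - 24754) = 2963*(-26837) = -79518031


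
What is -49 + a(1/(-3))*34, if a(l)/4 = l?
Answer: -283/3 ≈ -94.333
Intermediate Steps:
a(l) = 4*l
-49 + a(1/(-3))*34 = -49 + (4/(-3))*34 = -49 + (4*(-1/3))*34 = -49 - 4/3*34 = -49 - 136/3 = -283/3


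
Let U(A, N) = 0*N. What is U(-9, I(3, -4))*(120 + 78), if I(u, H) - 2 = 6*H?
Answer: 0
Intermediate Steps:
I(u, H) = 2 + 6*H
U(A, N) = 0
U(-9, I(3, -4))*(120 + 78) = 0*(120 + 78) = 0*198 = 0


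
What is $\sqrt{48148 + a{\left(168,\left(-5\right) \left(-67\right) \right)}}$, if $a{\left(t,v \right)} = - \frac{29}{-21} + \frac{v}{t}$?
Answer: $\frac{\sqrt{770422}}{4} \approx 219.43$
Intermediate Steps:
$a{\left(t,v \right)} = \frac{29}{21} + \frac{v}{t}$ ($a{\left(t,v \right)} = \left(-29\right) \left(- \frac{1}{21}\right) + \frac{v}{t} = \frac{29}{21} + \frac{v}{t}$)
$\sqrt{48148 + a{\left(168,\left(-5\right) \left(-67\right) \right)}} = \sqrt{48148 + \left(\frac{29}{21} + \frac{\left(-5\right) \left(-67\right)}{168}\right)} = \sqrt{48148 + \left(\frac{29}{21} + 335 \cdot \frac{1}{168}\right)} = \sqrt{48148 + \left(\frac{29}{21} + \frac{335}{168}\right)} = \sqrt{48148 + \frac{27}{8}} = \sqrt{\frac{385211}{8}} = \frac{\sqrt{770422}}{4}$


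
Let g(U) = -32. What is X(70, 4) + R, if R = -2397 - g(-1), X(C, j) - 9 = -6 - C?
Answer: -2432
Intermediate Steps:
X(C, j) = 3 - C (X(C, j) = 9 + (-6 - C) = 3 - C)
R = -2365 (R = -2397 - 1*(-32) = -2397 + 32 = -2365)
X(70, 4) + R = (3 - 1*70) - 2365 = (3 - 70) - 2365 = -67 - 2365 = -2432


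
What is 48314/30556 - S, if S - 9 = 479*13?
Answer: -95249451/15278 ≈ -6234.4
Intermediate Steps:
S = 6236 (S = 9 + 479*13 = 9 + 6227 = 6236)
48314/30556 - S = 48314/30556 - 1*6236 = 48314*(1/30556) - 6236 = 24157/15278 - 6236 = -95249451/15278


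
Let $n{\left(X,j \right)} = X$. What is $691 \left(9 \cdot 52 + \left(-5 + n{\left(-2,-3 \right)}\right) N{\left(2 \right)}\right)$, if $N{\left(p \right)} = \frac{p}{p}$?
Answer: $318551$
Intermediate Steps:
$N{\left(p \right)} = 1$
$691 \left(9 \cdot 52 + \left(-5 + n{\left(-2,-3 \right)}\right) N{\left(2 \right)}\right) = 691 \left(9 \cdot 52 + \left(-5 - 2\right) 1\right) = 691 \left(468 - 7\right) = 691 \cdot 461 = 318551$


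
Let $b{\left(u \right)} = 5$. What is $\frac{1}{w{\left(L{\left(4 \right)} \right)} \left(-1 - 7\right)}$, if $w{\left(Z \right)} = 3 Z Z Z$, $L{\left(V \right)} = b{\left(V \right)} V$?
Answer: $- \frac{1}{192000} \approx -5.2083 \cdot 10^{-6}$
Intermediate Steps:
$L{\left(V \right)} = 5 V$
$w{\left(Z \right)} = 3 Z^{3}$ ($w{\left(Z \right)} = 3 Z^{2} Z = 3 Z^{3}$)
$\frac{1}{w{\left(L{\left(4 \right)} \right)} \left(-1 - 7\right)} = \frac{1}{3 \left(5 \cdot 4\right)^{3} \left(-1 - 7\right)} = \frac{1}{3 \cdot 20^{3} \left(-8\right)} = \frac{1}{3 \cdot 8000 \left(-8\right)} = \frac{1}{24000 \left(-8\right)} = \frac{1}{-192000} = - \frac{1}{192000}$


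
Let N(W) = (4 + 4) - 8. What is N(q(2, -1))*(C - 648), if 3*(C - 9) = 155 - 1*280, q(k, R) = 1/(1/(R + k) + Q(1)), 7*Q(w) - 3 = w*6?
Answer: 0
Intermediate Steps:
Q(w) = 3/7 + 6*w/7 (Q(w) = 3/7 + (w*6)/7 = 3/7 + (6*w)/7 = 3/7 + 6*w/7)
q(k, R) = 1/(9/7 + 1/(R + k)) (q(k, R) = 1/(1/(R + k) + (3/7 + (6/7)*1)) = 1/(1/(R + k) + (3/7 + 6/7)) = 1/(1/(R + k) + 9/7) = 1/(9/7 + 1/(R + k)))
N(W) = 0 (N(W) = 8 - 8 = 0)
C = -98/3 (C = 9 + (155 - 1*280)/3 = 9 + (155 - 280)/3 = 9 + (⅓)*(-125) = 9 - 125/3 = -98/3 ≈ -32.667)
N(q(2, -1))*(C - 648) = 0*(-98/3 - 648) = 0*(-2042/3) = 0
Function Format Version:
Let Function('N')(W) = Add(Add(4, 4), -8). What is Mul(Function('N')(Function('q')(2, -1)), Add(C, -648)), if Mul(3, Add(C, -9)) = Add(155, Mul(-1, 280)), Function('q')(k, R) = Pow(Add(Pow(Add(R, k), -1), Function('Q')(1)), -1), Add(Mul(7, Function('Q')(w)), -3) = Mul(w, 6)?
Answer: 0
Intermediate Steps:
Function('Q')(w) = Add(Rational(3, 7), Mul(Rational(6, 7), w)) (Function('Q')(w) = Add(Rational(3, 7), Mul(Rational(1, 7), Mul(w, 6))) = Add(Rational(3, 7), Mul(Rational(1, 7), Mul(6, w))) = Add(Rational(3, 7), Mul(Rational(6, 7), w)))
Function('q')(k, R) = Pow(Add(Rational(9, 7), Pow(Add(R, k), -1)), -1) (Function('q')(k, R) = Pow(Add(Pow(Add(R, k), -1), Add(Rational(3, 7), Mul(Rational(6, 7), 1))), -1) = Pow(Add(Pow(Add(R, k), -1), Add(Rational(3, 7), Rational(6, 7))), -1) = Pow(Add(Pow(Add(R, k), -1), Rational(9, 7)), -1) = Pow(Add(Rational(9, 7), Pow(Add(R, k), -1)), -1))
Function('N')(W) = 0 (Function('N')(W) = Add(8, -8) = 0)
C = Rational(-98, 3) (C = Add(9, Mul(Rational(1, 3), Add(155, Mul(-1, 280)))) = Add(9, Mul(Rational(1, 3), Add(155, -280))) = Add(9, Mul(Rational(1, 3), -125)) = Add(9, Rational(-125, 3)) = Rational(-98, 3) ≈ -32.667)
Mul(Function('N')(Function('q')(2, -1)), Add(C, -648)) = Mul(0, Add(Rational(-98, 3), -648)) = Mul(0, Rational(-2042, 3)) = 0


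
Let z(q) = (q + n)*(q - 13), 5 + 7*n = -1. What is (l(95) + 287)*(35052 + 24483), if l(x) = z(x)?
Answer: 476679735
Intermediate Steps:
n = -6/7 (n = -5/7 + (⅐)*(-1) = -5/7 - ⅐ = -6/7 ≈ -0.85714)
z(q) = (-13 + q)*(-6/7 + q) (z(q) = (q - 6/7)*(q - 13) = (-6/7 + q)*(-13 + q) = (-13 + q)*(-6/7 + q))
l(x) = 78/7 + x² - 97*x/7
(l(95) + 287)*(35052 + 24483) = ((78/7 + 95² - 97/7*95) + 287)*(35052 + 24483) = ((78/7 + 9025 - 9215/7) + 287)*59535 = (54038/7 + 287)*59535 = (56047/7)*59535 = 476679735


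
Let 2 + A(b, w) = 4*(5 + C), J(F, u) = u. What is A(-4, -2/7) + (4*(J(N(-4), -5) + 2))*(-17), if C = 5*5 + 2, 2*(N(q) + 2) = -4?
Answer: 330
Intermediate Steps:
N(q) = -4 (N(q) = -2 + (1/2)*(-4) = -2 - 2 = -4)
C = 27 (C = 25 + 2 = 27)
A(b, w) = 126 (A(b, w) = -2 + 4*(5 + 27) = -2 + 4*32 = -2 + 128 = 126)
A(-4, -2/7) + (4*(J(N(-4), -5) + 2))*(-17) = 126 + (4*(-5 + 2))*(-17) = 126 + (4*(-3))*(-17) = 126 - 12*(-17) = 126 + 204 = 330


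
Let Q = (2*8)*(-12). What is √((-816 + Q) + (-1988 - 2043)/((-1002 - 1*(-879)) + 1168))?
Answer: I*√1104973595/1045 ≈ 31.81*I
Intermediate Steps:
Q = -192 (Q = 16*(-12) = -192)
√((-816 + Q) + (-1988 - 2043)/((-1002 - 1*(-879)) + 1168)) = √((-816 - 192) + (-1988 - 2043)/((-1002 - 1*(-879)) + 1168)) = √(-1008 - 4031/((-1002 + 879) + 1168)) = √(-1008 - 4031/(-123 + 1168)) = √(-1008 - 4031/1045) = √(-1057391/1045) = I*√1104973595/1045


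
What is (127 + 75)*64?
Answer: 12928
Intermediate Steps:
(127 + 75)*64 = 202*64 = 12928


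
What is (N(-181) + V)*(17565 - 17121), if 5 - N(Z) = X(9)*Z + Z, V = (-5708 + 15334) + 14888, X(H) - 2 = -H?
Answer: 10404252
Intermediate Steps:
X(H) = 2 - H
V = 24514 (V = 9626 + 14888 = 24514)
N(Z) = 5 + 6*Z (N(Z) = 5 - ((2 - 1*9)*Z + Z) = 5 - ((2 - 9)*Z + Z) = 5 - (-7*Z + Z) = 5 - (-6)*Z = 5 + 6*Z)
(N(-181) + V)*(17565 - 17121) = ((5 + 6*(-181)) + 24514)*(17565 - 17121) = ((5 - 1086) + 24514)*444 = (-1081 + 24514)*444 = 23433*444 = 10404252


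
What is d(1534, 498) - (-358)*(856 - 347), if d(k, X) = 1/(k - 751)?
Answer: 142679827/783 ≈ 1.8222e+5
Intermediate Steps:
d(k, X) = 1/(-751 + k)
d(1534, 498) - (-358)*(856 - 347) = 1/(-751 + 1534) - (-358)*(856 - 347) = 1/783 - (-358)*509 = 1/783 - 1*(-182222) = 1/783 + 182222 = 142679827/783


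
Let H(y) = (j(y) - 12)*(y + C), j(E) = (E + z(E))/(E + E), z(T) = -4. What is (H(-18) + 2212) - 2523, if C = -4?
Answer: -544/9 ≈ -60.444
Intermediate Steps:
j(E) = (-4 + E)/(2*E) (j(E) = (E - 4)/(E + E) = (-4 + E)/((2*E)) = (-4 + E)*(1/(2*E)) = (-4 + E)/(2*E))
H(y) = (-12 + (-4 + y)/(2*y))*(-4 + y) (H(y) = ((-4 + y)/(2*y) - 12)*(y - 4) = (-12 + (-4 + y)/(2*y))*(-4 + y))
(H(-18) + 2212) - 2523 = ((44 + 8/(-18) - 23/2*(-18)) + 2212) - 2523 = ((44 + 8*(-1/18) + 207) + 2212) - 2523 = ((44 - 4/9 + 207) + 2212) - 2523 = (2255/9 + 2212) - 2523 = 22163/9 - 2523 = -544/9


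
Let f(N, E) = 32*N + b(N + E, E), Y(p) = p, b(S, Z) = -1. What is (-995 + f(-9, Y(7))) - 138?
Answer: -1422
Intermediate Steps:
f(N, E) = -1 + 32*N (f(N, E) = 32*N - 1 = -1 + 32*N)
(-995 + f(-9, Y(7))) - 138 = (-995 + (-1 + 32*(-9))) - 138 = (-995 + (-1 - 288)) - 138 = (-995 - 289) - 138 = -1284 - 138 = -1422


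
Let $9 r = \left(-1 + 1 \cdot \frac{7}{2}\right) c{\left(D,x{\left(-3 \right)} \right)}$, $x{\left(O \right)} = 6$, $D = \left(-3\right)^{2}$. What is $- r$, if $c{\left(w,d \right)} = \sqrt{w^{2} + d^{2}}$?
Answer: $- \frac{5 \sqrt{13}}{6} \approx -3.0046$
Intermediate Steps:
$D = 9$
$c{\left(w,d \right)} = \sqrt{d^{2} + w^{2}}$
$r = \frac{5 \sqrt{13}}{6}$ ($r = \frac{\left(-1 + 1 \cdot \frac{7}{2}\right) \sqrt{6^{2} + 9^{2}}}{9} = \frac{\left(-1 + 1 \cdot 7 \cdot \frac{1}{2}\right) \sqrt{36 + 81}}{9} = \frac{\left(-1 + 1 \cdot \frac{7}{2}\right) \sqrt{117}}{9} = \frac{\left(-1 + \frac{7}{2}\right) 3 \sqrt{13}}{9} = \frac{\frac{5}{2} \cdot 3 \sqrt{13}}{9} = \frac{\frac{15}{2} \sqrt{13}}{9} = \frac{5 \sqrt{13}}{6} \approx 3.0046$)
$- r = - \frac{5 \sqrt{13}}{6}$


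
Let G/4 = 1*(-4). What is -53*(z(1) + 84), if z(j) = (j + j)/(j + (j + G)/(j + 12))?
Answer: -3763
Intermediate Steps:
G = -16 (G = 4*(1*(-4)) = 4*(-4) = -16)
z(j) = 2*j/(j + (-16 + j)/(12 + j)) (z(j) = (j + j)/(j + (j - 16)/(j + 12)) = (2*j)/(j + (-16 + j)/(12 + j)) = 2*j/(j + (-16 + j)/(12 + j)))
-53*(z(1) + 84) = -53*(2*1*(12 + 1)/(-16 + 1² + 13*1) + 84) = -53*(2*1*13/(-16 + 1 + 13) + 84) = -53*(2*1*13/(-2) + 84) = -53*(2*1*(-½)*13 + 84) = -53*(-13 + 84) = -53*71 = -3763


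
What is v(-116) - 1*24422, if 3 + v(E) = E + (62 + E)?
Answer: -24595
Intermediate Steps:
v(E) = 59 + 2*E (v(E) = -3 + (E + (62 + E)) = -3 + (62 + 2*E) = 59 + 2*E)
v(-116) - 1*24422 = (59 + 2*(-116)) - 1*24422 = (59 - 232) - 24422 = -173 - 24422 = -24595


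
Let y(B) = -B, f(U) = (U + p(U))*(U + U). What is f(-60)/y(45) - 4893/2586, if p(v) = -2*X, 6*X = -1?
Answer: -1249063/7758 ≈ -161.00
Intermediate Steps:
X = -⅙ (X = (⅙)*(-1) = -⅙ ≈ -0.16667)
p(v) = ⅓ (p(v) = -2*(-⅙) = ⅓)
f(U) = 2*U*(⅓ + U) (f(U) = (U + ⅓)*(U + U) = (⅓ + U)*(2*U) = 2*U*(⅓ + U))
f(-60)/y(45) - 4893/2586 = ((⅔)*(-60)*(1 + 3*(-60)))/((-1*45)) - 4893/2586 = ((⅔)*(-60)*(1 - 180))/(-45) - 4893*1/2586 = ((⅔)*(-60)*(-179))*(-1/45) - 1631/862 = 7160*(-1/45) - 1631/862 = -1432/9 - 1631/862 = -1249063/7758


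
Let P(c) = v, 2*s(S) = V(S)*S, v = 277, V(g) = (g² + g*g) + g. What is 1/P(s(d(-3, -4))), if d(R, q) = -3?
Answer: 1/277 ≈ 0.0036101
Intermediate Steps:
V(g) = g + 2*g² (V(g) = (g² + g²) + g = 2*g² + g = g + 2*g²)
s(S) = S²*(1 + 2*S)/2 (s(S) = ((S*(1 + 2*S))*S)/2 = (S²*(1 + 2*S))/2 = S²*(1 + 2*S)/2)
P(c) = 277
1/P(s(d(-3, -4))) = 1/277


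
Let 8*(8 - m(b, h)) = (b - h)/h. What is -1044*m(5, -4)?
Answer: -69165/8 ≈ -8645.6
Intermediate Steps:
m(b, h) = 8 - (b - h)/(8*h)
-1044*m(5, -4) = -261*(-1*5 + 65*(-4))/(2*(-4)) = -261*(-1)*(-5 - 260)/(2*4) = -261*(-1)*(-265)/(2*4) = -1044*265/32 = -69165/8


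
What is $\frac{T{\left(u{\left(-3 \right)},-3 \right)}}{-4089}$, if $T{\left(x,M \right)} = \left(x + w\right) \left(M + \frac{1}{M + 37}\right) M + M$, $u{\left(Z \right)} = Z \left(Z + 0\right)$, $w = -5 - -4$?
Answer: $- \frac{387}{23171} \approx -0.016702$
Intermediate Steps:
$w = -1$ ($w = -5 + 4 = -1$)
$u{\left(Z \right)} = Z^{2}$ ($u{\left(Z \right)} = Z Z = Z^{2}$)
$T{\left(x,M \right)} = M + M \left(-1 + x\right) \left(M + \frac{1}{37 + M}\right)$ ($T{\left(x,M \right)} = \left(x - 1\right) \left(M + \frac{1}{M + 37}\right) M + M = \left(-1 + x\right) \left(M + \frac{1}{37 + M}\right) M + M = M \left(-1 + x\right) \left(M + \frac{1}{37 + M}\right) + M = M + M \left(-1 + x\right) \left(M + \frac{1}{37 + M}\right)$)
$\frac{T{\left(u{\left(-3 \right)},-3 \right)}}{-4089} = \frac{\left(-3\right) \frac{1}{37 - 3} \left(36 + \left(-3\right)^{2} - \left(-3\right)^{2} - -108 + \left(-3\right)^{2} \left(-3\right)^{2} + 37 \left(-3\right) \left(-3\right)^{2}\right)}{-4089} = - \frac{3 \left(36 + 9 - 9 + 108 + 9 \cdot 9 + 37 \left(-3\right) 9\right)}{34} \left(- \frac{1}{4089}\right) = \left(-3\right) \frac{1}{34} \left(36 + 9 - 9 + 108 + 81 - 999\right) \left(- \frac{1}{4089}\right) = \left(-3\right) \frac{1}{34} \left(-774\right) \left(- \frac{1}{4089}\right) = \frac{1161}{17} \left(- \frac{1}{4089}\right) = - \frac{387}{23171}$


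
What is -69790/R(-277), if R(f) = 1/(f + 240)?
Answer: 2582230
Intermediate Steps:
R(f) = 1/(240 + f)
-69790/R(-277) = -69790/(1/(240 - 277)) = -69790/(1/(-37)) = -69790/(-1/37) = -69790*(-37) = 2582230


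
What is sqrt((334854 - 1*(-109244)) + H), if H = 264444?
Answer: sqrt(708542) ≈ 841.75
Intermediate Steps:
sqrt((334854 - 1*(-109244)) + H) = sqrt((334854 - 1*(-109244)) + 264444) = sqrt((334854 + 109244) + 264444) = sqrt(444098 + 264444) = sqrt(708542)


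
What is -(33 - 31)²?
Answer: -4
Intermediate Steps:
-(33 - 31)² = -1*2² = -1*4 = -4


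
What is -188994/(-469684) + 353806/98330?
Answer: 46190199331/11546006930 ≈ 4.0005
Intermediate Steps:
-188994/(-469684) + 353806/98330 = -188994*(-1/469684) + 353806*(1/98330) = 94497/234842 + 176903/49165 = 46190199331/11546006930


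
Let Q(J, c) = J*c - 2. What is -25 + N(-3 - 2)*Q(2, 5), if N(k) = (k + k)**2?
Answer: 775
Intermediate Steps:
N(k) = 4*k**2 (N(k) = (2*k)**2 = 4*k**2)
Q(J, c) = -2 + J*c
-25 + N(-3 - 2)*Q(2, 5) = -25 + (4*(-3 - 2)**2)*(-2 + 2*5) = -25 + (4*(-5)**2)*(-2 + 10) = -25 + (4*25)*8 = -25 + 100*8 = -25 + 800 = 775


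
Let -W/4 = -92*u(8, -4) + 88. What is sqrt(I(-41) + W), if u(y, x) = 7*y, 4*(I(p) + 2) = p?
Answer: 5*sqrt(3239)/2 ≈ 142.28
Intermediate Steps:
I(p) = -2 + p/4
W = 20256 (W = -4*(-644*8 + 88) = -4*(-92*56 + 88) = -4*(-5152 + 88) = -4*(-5064) = 20256)
sqrt(I(-41) + W) = sqrt((-2 + (1/4)*(-41)) + 20256) = sqrt((-2 - 41/4) + 20256) = sqrt(-49/4 + 20256) = sqrt(80975/4) = 5*sqrt(3239)/2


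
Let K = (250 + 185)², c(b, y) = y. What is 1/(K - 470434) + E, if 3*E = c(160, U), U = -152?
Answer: -42743771/843627 ≈ -50.667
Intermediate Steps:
K = 189225 (K = 435² = 189225)
E = -152/3 (E = (⅓)*(-152) = -152/3 ≈ -50.667)
1/(K - 470434) + E = 1/(189225 - 470434) - 152/3 = 1/(-281209) - 152/3 = -1/281209 - 152/3 = -42743771/843627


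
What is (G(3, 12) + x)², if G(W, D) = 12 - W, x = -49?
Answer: 1600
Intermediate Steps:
(G(3, 12) + x)² = ((12 - 1*3) - 49)² = ((12 - 3) - 49)² = (9 - 49)² = (-40)² = 1600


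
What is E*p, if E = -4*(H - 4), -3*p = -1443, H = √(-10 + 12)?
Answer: 7696 - 1924*√2 ≈ 4975.1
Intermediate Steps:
H = √2 ≈ 1.4142
p = 481 (p = -⅓*(-1443) = 481)
E = 16 - 4*√2 (E = -4*(√2 - 4) = -4*(-4 + √2) = 16 - 4*√2 ≈ 10.343)
E*p = (16 - 4*√2)*481 = 7696 - 1924*√2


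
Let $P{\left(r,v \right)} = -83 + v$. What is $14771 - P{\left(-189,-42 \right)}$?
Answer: $14896$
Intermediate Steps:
$14771 - P{\left(-189,-42 \right)} = 14771 - \left(-83 - 42\right) = 14771 - -125 = 14771 + 125 = 14896$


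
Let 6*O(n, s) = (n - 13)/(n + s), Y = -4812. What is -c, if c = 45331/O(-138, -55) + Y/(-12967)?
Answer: -680681321778/1958017 ≈ -3.4764e+5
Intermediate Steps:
O(n, s) = (-13 + n)/(6*(n + s)) (O(n, s) = ((n - 13)/(n + s))/6 = ((-13 + n)/(n + s))/6 = (-13 + n)/(6*(n + s)))
c = 680681321778/1958017 (c = 45331/(((-13 - 138)/(6*(-138 - 55)))) - 4812/(-12967) = 45331/(((1/6)*(-151)/(-193))) - 4812*(-1/12967) = 45331/(((1/6)*(-1/193)*(-151))) + 4812/12967 = 45331/(151/1158) + 4812/12967 = 45331*(1158/151) + 4812/12967 = 52493298/151 + 4812/12967 = 680681321778/1958017 ≈ 3.4764e+5)
-c = -1*680681321778/1958017 = -680681321778/1958017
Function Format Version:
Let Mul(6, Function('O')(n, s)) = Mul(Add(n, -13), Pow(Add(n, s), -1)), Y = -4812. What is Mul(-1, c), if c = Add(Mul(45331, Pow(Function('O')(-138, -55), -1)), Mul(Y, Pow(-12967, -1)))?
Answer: Rational(-680681321778, 1958017) ≈ -3.4764e+5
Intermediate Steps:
Function('O')(n, s) = Mul(Rational(1, 6), Pow(Add(n, s), -1), Add(-13, n)) (Function('O')(n, s) = Mul(Rational(1, 6), Mul(Add(n, -13), Pow(Add(n, s), -1))) = Mul(Rational(1, 6), Mul(Add(-13, n), Pow(Add(n, s), -1))) = Mul(Rational(1, 6), Mul(Pow(Add(n, s), -1), Add(-13, n))) = Mul(Rational(1, 6), Pow(Add(n, s), -1), Add(-13, n)))
c = Rational(680681321778, 1958017) (c = Add(Mul(45331, Pow(Mul(Rational(1, 6), Pow(Add(-138, -55), -1), Add(-13, -138)), -1)), Mul(-4812, Pow(-12967, -1))) = Add(Mul(45331, Pow(Mul(Rational(1, 6), Pow(-193, -1), -151), -1)), Mul(-4812, Rational(-1, 12967))) = Add(Mul(45331, Pow(Mul(Rational(1, 6), Rational(-1, 193), -151), -1)), Rational(4812, 12967)) = Add(Mul(45331, Pow(Rational(151, 1158), -1)), Rational(4812, 12967)) = Add(Mul(45331, Rational(1158, 151)), Rational(4812, 12967)) = Add(Rational(52493298, 151), Rational(4812, 12967)) = Rational(680681321778, 1958017) ≈ 3.4764e+5)
Mul(-1, c) = Mul(-1, Rational(680681321778, 1958017)) = Rational(-680681321778, 1958017)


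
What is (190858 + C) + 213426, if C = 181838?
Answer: 586122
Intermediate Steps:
(190858 + C) + 213426 = (190858 + 181838) + 213426 = 372696 + 213426 = 586122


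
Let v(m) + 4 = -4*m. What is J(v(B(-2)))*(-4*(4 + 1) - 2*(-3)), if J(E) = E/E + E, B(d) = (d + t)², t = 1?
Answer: 98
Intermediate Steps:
B(d) = (1 + d)² (B(d) = (d + 1)² = (1 + d)²)
v(m) = -4 - 4*m
J(E) = 1 + E
J(v(B(-2)))*(-4*(4 + 1) - 2*(-3)) = (1 + (-4 - 4*(1 - 2)²))*(-4*(4 + 1) - 2*(-3)) = (1 + (-4 - 4*(-1)²))*(-4*5 + 6) = (1 + (-4 - 4*1))*(-20 + 6) = (1 + (-4 - 4))*(-14) = (1 - 8)*(-14) = -7*(-14) = 98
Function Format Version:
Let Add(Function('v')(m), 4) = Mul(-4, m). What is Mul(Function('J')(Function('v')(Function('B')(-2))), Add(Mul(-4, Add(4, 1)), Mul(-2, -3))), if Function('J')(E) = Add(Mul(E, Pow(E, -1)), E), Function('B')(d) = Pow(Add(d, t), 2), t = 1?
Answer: 98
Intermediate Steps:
Function('B')(d) = Pow(Add(1, d), 2) (Function('B')(d) = Pow(Add(d, 1), 2) = Pow(Add(1, d), 2))
Function('v')(m) = Add(-4, Mul(-4, m))
Function('J')(E) = Add(1, E)
Mul(Function('J')(Function('v')(Function('B')(-2))), Add(Mul(-4, Add(4, 1)), Mul(-2, -3))) = Mul(Add(1, Add(-4, Mul(-4, Pow(Add(1, -2), 2)))), Add(Mul(-4, Add(4, 1)), Mul(-2, -3))) = Mul(Add(1, Add(-4, Mul(-4, Pow(-1, 2)))), Add(Mul(-4, 5), 6)) = Mul(Add(1, Add(-4, Mul(-4, 1))), Add(-20, 6)) = Mul(Add(1, Add(-4, -4)), -14) = Mul(Add(1, -8), -14) = Mul(-7, -14) = 98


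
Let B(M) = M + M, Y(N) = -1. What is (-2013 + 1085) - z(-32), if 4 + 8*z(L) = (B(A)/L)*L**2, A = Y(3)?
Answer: -1871/2 ≈ -935.50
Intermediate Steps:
A = -1
B(M) = 2*M
z(L) = -1/2 - L/4 (z(L) = -1/2 + (((2*(-1))/L)*L**2)/8 = -1/2 + ((-2/L)*L**2)/8 = -1/2 + (-2*L)/8 = -1/2 - L/4)
(-2013 + 1085) - z(-32) = (-2013 + 1085) - (-1/2 - 1/4*(-32)) = -928 - (-1/2 + 8) = -928 - 1*15/2 = -928 - 15/2 = -1871/2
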